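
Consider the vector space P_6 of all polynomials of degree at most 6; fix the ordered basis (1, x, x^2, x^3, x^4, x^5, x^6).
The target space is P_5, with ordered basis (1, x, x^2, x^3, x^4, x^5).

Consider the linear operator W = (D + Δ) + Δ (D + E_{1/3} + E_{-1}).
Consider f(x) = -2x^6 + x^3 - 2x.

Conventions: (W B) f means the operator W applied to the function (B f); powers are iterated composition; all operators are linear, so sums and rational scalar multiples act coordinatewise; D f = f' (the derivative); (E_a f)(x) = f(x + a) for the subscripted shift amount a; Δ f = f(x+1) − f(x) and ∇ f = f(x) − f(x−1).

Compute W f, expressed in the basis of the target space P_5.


the result is g(x) = -48x^5 - 110x^4 - (880/3)x^3 - (1822/9)x^2 - (3335/27)x - 1936/81

D f = -12x^5 + 3x^2 - 2
Δ f = -12x^5 - 30x^4 - 40x^3 - 27x^2 - 9x - 3
(D + Δ) f = -24x^5 - 30x^4 - 40x^3 - 24x^2 - 9x - 5
D f = -12x^5 + 3x^2 - 2
E_{1/3} f = -2x^6 - 4x^5 - (10/3)x^4 - (13/27)x^3 + (17/27)x^2 - (139/81)x - 461/729
E_{-1} f = -2x^6 + 12x^5 - 30x^4 + 41x^3 - 33x^2 + 13x - 1
(D + E_{1/3} + E_{-1}) f = -4x^6 - 4x^5 - (100/3)x^4 + (1094/27)x^3 - (793/27)x^2 + (914/81)x - 2648/729
Δ (D + E_{1/3} + E_{-1}) f = -24x^5 - 80x^4 - (760/3)x^3 - (1606/9)x^2 - (3092/27)x - 1531/81
((D + Δ) + Δ (D + E_{1/3} + E_{-1})) f = -48x^5 - 110x^4 - (880/3)x^3 - (1822/9)x^2 - (3335/27)x - 1936/81


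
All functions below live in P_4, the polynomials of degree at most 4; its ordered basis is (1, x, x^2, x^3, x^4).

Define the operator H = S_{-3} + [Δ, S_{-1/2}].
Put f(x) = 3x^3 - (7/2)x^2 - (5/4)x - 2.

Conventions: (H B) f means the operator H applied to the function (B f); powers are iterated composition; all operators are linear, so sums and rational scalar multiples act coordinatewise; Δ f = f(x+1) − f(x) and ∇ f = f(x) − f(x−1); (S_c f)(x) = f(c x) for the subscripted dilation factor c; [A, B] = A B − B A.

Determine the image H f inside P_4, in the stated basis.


the result is g(x) = -81x^3 - (279/8)x^2 + (15/8)x - 7/8

S_{-3} f = -81x^3 - (63/2)x^2 + (15/4)x - 2
S_{-1/2} f = -(3/8)x^3 - (7/8)x^2 + (5/8)x - 2
Δ S_{-1/2} f = -(9/8)x^2 - (23/8)x - 5/8
Δ f = 9x^2 + 2x - 7/4
S_{-1/2} Δ f = (9/4)x^2 - x - 7/4
[Δ, S_{-1/2}] f = -(27/8)x^2 - (15/8)x + 9/8
(S_{-3} + [Δ, S_{-1/2}]) f = -81x^3 - (279/8)x^2 + (15/8)x - 7/8


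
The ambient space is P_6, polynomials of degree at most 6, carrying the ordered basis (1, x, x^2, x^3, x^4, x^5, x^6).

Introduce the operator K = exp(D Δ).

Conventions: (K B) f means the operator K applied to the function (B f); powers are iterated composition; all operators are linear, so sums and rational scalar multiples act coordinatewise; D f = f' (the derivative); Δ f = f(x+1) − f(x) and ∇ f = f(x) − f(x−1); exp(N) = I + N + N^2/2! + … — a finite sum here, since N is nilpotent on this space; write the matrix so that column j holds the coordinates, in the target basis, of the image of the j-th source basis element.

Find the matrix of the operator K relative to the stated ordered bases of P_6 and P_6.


the matrix is [[1, 0, 2, 3, 16, 65, 336]; [0, 1, 0, 6, 12, 80, 390]; [0, 0, 1, 0, 12, 30, 240]; [0, 0, 0, 1, 0, 20, 60]; [0, 0, 0, 0, 1, 0, 30]; [0, 0, 0, 0, 0, 1, 0]; [0, 0, 0, 0, 0, 0, 1]] (rows listed top to bottom)

image of 1: 1
image of x: x
image of x^2: x^2 + 2
image of x^3: x^3 + 6x + 3
image of x^4: x^4 + 12x^2 + 12x + 16
image of x^5: x^5 + 20x^3 + 30x^2 + 80x + 65
image of x^6: x^6 + 30x^4 + 60x^3 + 240x^2 + 390x + 336
each image's coordinates form column j of the matrix


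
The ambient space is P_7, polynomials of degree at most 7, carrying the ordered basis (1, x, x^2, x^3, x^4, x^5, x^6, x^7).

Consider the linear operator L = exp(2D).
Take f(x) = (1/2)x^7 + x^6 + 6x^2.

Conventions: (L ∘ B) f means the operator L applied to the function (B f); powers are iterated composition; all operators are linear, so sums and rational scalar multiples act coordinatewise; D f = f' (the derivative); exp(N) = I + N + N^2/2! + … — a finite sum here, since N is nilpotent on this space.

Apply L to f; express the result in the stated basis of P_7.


g(x) = (1/2)x^7 + 8x^6 + 54x^5 + 200x^4 + 440x^3 + 582x^2 + 440x + 152

order-1 term: 7x^6 + 12x^5 + 24x
order-2 term: 42x^5 + 60x^4 + 24
order-3 term: 140x^4 + 160x^3
order-4 term: 280x^3 + 240x^2
order-5 term: 336x^2 + 192x
order-6 term: 224x + 64
order-7 term: 64
the series for exp(2D) f terminates at order 7
exp(2D) f = (1/2)x^7 + 8x^6 + 54x^5 + 200x^4 + 440x^3 + 582x^2 + 440x + 152


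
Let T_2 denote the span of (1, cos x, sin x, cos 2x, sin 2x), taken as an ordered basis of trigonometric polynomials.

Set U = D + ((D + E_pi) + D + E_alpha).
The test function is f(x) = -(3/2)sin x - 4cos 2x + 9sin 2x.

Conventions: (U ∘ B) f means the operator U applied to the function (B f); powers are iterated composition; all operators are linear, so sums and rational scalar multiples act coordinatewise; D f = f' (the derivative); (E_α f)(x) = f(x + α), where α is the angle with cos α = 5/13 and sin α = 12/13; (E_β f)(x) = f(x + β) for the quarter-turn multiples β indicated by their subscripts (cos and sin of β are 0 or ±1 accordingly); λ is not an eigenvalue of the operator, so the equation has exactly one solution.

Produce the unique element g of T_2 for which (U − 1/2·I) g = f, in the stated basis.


write g with unknown coordinates in the stated basis and equate coefficients in (U − 1/2·I) g = f
solving from the highest basis element down gives g = (306/865)cos x + (87/865)sin x - (13424/10155)cos 2x - (2154/3385)sin 2x
check: U g = (153/865)cos x - (1254/865)sin x - (47332/10155)cos 2x + (29388/3385)sin 2x
so U g − 1/2·g = -(3/2)sin x - 4cos 2x + 9sin 2x = f ✓

g(x) = (306/865)cos x + (87/865)sin x - (13424/10155)cos 2x - (2154/3385)sin 2x


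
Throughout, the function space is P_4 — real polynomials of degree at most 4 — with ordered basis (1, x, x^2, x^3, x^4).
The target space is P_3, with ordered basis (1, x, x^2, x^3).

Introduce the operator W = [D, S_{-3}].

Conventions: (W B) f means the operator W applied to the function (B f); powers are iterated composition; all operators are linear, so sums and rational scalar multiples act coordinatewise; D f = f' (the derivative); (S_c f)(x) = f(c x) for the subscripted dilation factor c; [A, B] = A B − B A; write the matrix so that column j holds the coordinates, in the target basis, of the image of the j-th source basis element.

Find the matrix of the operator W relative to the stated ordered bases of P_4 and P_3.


image of 1: 0
image of x: -4
image of x^2: 24x
image of x^3: -108x^2
image of x^4: 432x^3
each image's coordinates form column j of the matrix

the matrix is [[0, -4, 0, 0, 0]; [0, 0, 24, 0, 0]; [0, 0, 0, -108, 0]; [0, 0, 0, 0, 432]] (rows listed top to bottom)


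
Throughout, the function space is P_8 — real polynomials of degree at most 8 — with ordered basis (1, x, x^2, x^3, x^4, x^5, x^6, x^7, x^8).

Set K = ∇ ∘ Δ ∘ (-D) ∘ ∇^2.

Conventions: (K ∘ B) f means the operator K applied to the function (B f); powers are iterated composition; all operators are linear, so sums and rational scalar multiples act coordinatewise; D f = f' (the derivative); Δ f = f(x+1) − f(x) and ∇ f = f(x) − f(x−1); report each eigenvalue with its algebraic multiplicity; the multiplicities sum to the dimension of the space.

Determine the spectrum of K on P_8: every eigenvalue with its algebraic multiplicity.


image of 1: 0
image of x: 0
image of x^2: 0
image of x^3: 0
image of x^4: 0
image of x^5: -120
image of x^6: -720x + 720
image of x^7: -2520x^2 + 5040x - 3360
image of x^8: -6720x^3 + 20160x^2 - 26880x + 13440
the matrix is upper triangular; its diagonal is (0, 0, 0, 0, 0, 0, 0, 0, 0)
for a triangular matrix the eigenvalues are the diagonal entries, with algebraic multiplicity their repetition count

λ = 0 (multiplicity 9)


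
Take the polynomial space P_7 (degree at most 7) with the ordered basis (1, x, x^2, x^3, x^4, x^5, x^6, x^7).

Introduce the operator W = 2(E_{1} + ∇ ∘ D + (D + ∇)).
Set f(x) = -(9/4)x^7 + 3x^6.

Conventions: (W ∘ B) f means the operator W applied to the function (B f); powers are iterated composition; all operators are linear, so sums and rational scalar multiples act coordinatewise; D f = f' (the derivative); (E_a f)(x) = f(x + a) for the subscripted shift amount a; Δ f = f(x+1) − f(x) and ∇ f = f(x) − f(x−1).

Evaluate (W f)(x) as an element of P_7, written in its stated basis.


the result is g(x) = -(9/2)x^7 - (177/2)x^6 - 81x^5 + (675/2)x^4 - 750x^3 + (1287/2)x^2 - 297x + 117/2

E_{1} f = -(9/4)x^7 - (51/4)x^6 - (117/4)x^5 - (135/4)x^4 - (75/4)x^3 - (9/4)x^2 + (9/4)x + 3/4
D f = -(63/4)x^6 + 18x^5
∇ D f = -(189/2)x^5 + (1305/4)x^4 - 495x^3 + (1665/4)x^2 - (369/2)x + 135/4
D f = -(63/4)x^6 + 18x^5
∇ f = -(63/4)x^6 + (261/4)x^5 - (495/4)x^4 + (555/4)x^3 - (369/4)x^2 + (135/4)x - 21/4
(D + ∇) f = -(63/2)x^6 + (333/4)x^5 - (495/4)x^4 + (555/4)x^3 - (369/4)x^2 + (135/4)x - 21/4
(E_{1} + ∇ ∘ D + (D + ∇)) f = -(9/4)x^7 - (177/4)x^6 - (81/2)x^5 + (675/4)x^4 - 375x^3 + (1287/4)x^2 - (297/2)x + 117/4
(2(E_{1} + ∇ ∘ D + (D + ∇))) f = -(9/2)x^7 - (177/2)x^6 - 81x^5 + (675/2)x^4 - 750x^3 + (1287/2)x^2 - 297x + 117/2


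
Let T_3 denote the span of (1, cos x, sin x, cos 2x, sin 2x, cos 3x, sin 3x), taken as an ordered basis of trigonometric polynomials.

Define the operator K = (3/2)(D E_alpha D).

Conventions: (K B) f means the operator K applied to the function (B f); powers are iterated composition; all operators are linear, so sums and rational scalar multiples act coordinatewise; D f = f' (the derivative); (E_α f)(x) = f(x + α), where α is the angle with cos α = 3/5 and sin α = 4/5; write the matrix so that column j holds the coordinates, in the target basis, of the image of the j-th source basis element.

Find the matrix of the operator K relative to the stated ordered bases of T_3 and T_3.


image of 1: 0
image of cos x: -(9/10)cos x + (6/5)sin x
image of sin x: -(6/5)cos x - (9/10)sin x
image of cos 2x: (42/25)cos 2x + (144/25)sin 2x
image of sin 2x: -(144/25)cos 2x + (42/25)sin 2x
image of cos 3x: (3159/250)cos 3x + (594/125)sin 3x
image of sin 3x: -(594/125)cos 3x + (3159/250)sin 3x
each image's coordinates form column j of the matrix

the matrix is [[0, 0, 0, 0, 0, 0, 0]; [0, -9/10, -6/5, 0, 0, 0, 0]; [0, 6/5, -9/10, 0, 0, 0, 0]; [0, 0, 0, 42/25, -144/25, 0, 0]; [0, 0, 0, 144/25, 42/25, 0, 0]; [0, 0, 0, 0, 0, 3159/250, -594/125]; [0, 0, 0, 0, 0, 594/125, 3159/250]] (rows listed top to bottom)


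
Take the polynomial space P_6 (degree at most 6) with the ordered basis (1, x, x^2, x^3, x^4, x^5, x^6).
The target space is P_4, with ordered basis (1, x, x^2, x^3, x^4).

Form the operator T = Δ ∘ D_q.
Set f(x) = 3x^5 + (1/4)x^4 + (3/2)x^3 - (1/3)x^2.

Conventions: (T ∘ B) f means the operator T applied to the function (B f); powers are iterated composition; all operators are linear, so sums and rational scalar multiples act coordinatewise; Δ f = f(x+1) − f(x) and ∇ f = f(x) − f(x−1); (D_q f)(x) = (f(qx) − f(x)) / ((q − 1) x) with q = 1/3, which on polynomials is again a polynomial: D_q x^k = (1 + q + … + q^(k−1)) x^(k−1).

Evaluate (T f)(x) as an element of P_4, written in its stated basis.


D_q f = (121/27)x^4 + (10/27)x^3 + (13/6)x^2 - (4/9)x
Δ D_q f = (484/27)x^3 + 28x^2 + (631/27)x + 355/54

the result is g(x) = (484/27)x^3 + 28x^2 + (631/27)x + 355/54


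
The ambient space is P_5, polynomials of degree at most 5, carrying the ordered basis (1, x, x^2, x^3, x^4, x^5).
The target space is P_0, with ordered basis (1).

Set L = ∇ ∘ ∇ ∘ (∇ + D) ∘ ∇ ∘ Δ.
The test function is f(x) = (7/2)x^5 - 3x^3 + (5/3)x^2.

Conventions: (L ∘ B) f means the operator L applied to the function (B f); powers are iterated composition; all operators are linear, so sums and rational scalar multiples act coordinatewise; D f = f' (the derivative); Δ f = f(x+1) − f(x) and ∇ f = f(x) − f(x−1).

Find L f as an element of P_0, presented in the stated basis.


the result is g(x) = 840

Δ f = (35/2)x^4 + 35x^3 + 26x^2 + (71/6)x + 13/6
∇ Δ f = 70x^3 + 17x + 10/3
∇ (∇ ∘ Δ) f = 210x^2 - 210x + 87
D (∇ ∘ Δ) f = 210x^2 + 17
(∇ + D) (∇ ∘ Δ) f = 420x^2 - 210x + 104
∇ (∇ + D) (∇ ∘ Δ) f = 840x - 630
∇ ∇ (∇ + D) (∇ ∘ Δ) f = 840


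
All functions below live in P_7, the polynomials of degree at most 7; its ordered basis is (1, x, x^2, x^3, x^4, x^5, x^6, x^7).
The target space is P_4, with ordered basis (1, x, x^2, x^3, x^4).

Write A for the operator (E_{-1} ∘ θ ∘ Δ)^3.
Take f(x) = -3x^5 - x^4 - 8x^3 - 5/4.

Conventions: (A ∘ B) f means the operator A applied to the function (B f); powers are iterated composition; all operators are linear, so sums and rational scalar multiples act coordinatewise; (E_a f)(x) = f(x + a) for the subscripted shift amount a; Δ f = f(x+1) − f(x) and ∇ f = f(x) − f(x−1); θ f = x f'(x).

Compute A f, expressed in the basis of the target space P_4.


Δ f = -15x^4 - 34x^3 - 60x^2 - 43x - 12
θ Δ f = -60x^4 - 102x^3 - 120x^2 - 43x
E_{-1} (θ ∘ Δ) f = -60x^4 + 138x^3 - 174x^2 + 131x - 35
Δ (E_{-1} ∘ θ ∘ Δ) f = -240x^3 + 54x^2 - 174x + 35
θ Δ (E_{-1} ∘ θ ∘ Δ) f = -720x^3 + 108x^2 - 174x
E_{-1} (θ ∘ Δ) (E_{-1} ∘ θ ∘ Δ) f = -720x^3 + 2268x^2 - 2550x + 1002
Δ (E_{-1} ∘ θ ∘ Δ) (E_{-1} ∘ θ ∘ Δ) f = -2160x^2 + 2376x - 1002
θ Δ (E_{-1} ∘ θ ∘ Δ) (E_{-1} ∘ θ ∘ Δ) f = -4320x^2 + 2376x
E_{-1} (θ ∘ Δ) (E_{-1} ∘ θ ∘ Δ) (E_{-1} ∘ θ ∘ Δ) f = -4320x^2 + 11016x - 6696

the image equals g(x) = -4320x^2 + 11016x - 6696


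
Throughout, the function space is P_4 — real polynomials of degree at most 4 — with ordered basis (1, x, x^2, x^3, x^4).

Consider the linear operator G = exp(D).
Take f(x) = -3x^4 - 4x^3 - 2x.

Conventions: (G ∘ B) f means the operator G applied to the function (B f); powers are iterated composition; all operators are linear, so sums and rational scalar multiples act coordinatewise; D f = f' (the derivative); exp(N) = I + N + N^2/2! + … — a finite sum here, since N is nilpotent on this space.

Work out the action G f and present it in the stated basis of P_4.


g(x) = -3x^4 - 16x^3 - 30x^2 - 26x - 9

order-1 term: -12x^3 - 12x^2 - 2
order-2 term: -18x^2 - 12x
order-3 term: -12x - 4
order-4 term: -3
the series for exp(D) f terminates at order 4
exp(D) f = -3x^4 - 16x^3 - 30x^2 - 26x - 9


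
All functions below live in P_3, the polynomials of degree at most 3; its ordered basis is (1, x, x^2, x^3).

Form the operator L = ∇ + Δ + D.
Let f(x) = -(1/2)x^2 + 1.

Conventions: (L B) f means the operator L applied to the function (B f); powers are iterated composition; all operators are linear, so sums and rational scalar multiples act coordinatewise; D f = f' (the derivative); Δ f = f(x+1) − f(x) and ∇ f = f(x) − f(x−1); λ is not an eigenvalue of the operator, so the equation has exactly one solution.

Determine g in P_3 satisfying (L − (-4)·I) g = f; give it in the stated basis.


write g with unknown coordinates in the stated basis and equate coefficients in (L − (-4)·I) g = f
solving from the highest basis element down gives g = -(1/8)x^2 + (3/16)x + 7/64
check: L g = -(3/4)x + 9/16
so L g − (-4)·g = -(1/2)x^2 + 1 = f ✓

g(x) = -(1/8)x^2 + (3/16)x + 7/64


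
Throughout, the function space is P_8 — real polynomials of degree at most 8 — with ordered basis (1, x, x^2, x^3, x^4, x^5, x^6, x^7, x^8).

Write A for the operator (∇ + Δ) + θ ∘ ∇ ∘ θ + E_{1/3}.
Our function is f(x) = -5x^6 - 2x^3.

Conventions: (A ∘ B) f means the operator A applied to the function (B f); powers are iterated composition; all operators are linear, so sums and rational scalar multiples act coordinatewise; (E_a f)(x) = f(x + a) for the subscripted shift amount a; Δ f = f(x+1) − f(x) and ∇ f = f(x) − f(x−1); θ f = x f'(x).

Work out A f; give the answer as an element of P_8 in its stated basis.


the result is g(x) = -5x^6 - 970x^5 + (5375/3)x^4 - (54154/27)x^3 + (22925/27)x^2 - (18046/81)x - 2975/729

∇ f = -30x^5 + 75x^4 - 100x^3 + 69x^2 - 24x + 3
Δ f = -30x^5 - 75x^4 - 100x^3 - 81x^2 - 36x - 7
(∇ + Δ) f = -60x^5 - 200x^3 - 12x^2 - 60x - 4
θ f = -30x^6 - 6x^3
∇ θ f = -180x^5 + 450x^4 - 600x^3 + 432x^2 - 162x + 24
θ ∇ θ f = -900x^5 + 1800x^4 - 1800x^3 + 864x^2 - 162x
E_{1/3} f = -5x^6 - 10x^5 - (25/3)x^4 - (154/27)x^3 - (79/27)x^2 - (64/81)x - 59/729
((∇ + Δ) + θ ∘ ∇ ∘ θ + E_{1/3}) f = -5x^6 - 970x^5 + (5375/3)x^4 - (54154/27)x^3 + (22925/27)x^2 - (18046/81)x - 2975/729


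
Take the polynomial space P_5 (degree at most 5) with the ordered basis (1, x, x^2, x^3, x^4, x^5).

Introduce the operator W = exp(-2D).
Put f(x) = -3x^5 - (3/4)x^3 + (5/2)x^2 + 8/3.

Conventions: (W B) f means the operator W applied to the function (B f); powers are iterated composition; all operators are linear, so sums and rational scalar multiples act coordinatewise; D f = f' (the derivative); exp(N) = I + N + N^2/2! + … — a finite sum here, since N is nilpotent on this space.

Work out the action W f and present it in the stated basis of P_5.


g(x) = -3x^5 + 30x^4 - (483/4)x^3 + 247x^2 - 259x + 344/3

order-1 term: 30x^4 + (9/2)x^2 - 10x
order-2 term: -120x^3 - 9x + 10
order-3 term: 240x^2 + 6
order-4 term: -240x
order-5 term: 96
the series for exp(-2D) f terminates at order 5
exp(-2D) f = -3x^5 + 30x^4 - (483/4)x^3 + 247x^2 - 259x + 344/3


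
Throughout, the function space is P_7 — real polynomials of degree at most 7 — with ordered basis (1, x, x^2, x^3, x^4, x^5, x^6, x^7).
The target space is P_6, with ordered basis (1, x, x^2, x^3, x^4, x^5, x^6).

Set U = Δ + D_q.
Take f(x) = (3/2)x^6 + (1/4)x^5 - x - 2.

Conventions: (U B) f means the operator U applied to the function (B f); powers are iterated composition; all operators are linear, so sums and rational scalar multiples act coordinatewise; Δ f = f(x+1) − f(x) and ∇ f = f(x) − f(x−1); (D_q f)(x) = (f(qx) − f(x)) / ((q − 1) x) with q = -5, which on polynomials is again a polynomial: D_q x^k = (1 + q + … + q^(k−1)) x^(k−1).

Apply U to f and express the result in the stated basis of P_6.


the image equals g(x) = -3897x^5 + 154x^4 + (65/2)x^3 + 25x^2 + (41/4)x - 1/4

Δ f = 9x^5 + (95/4)x^4 + (65/2)x^3 + 25x^2 + (41/4)x + 3/4
D_q f = -3906x^5 + (521/4)x^4 - 1
(Δ + D_q) f = -3897x^5 + 154x^4 + (65/2)x^3 + 25x^2 + (41/4)x - 1/4


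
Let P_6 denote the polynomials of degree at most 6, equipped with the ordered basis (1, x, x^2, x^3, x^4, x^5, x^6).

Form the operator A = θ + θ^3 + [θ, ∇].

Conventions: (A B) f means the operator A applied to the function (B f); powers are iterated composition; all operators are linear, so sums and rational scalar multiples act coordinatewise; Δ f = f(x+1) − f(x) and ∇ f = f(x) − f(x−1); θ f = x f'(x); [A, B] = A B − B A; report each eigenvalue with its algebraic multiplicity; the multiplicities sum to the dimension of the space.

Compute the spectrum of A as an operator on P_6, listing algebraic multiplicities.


λ = 0 (multiplicity 1), λ = 2 (multiplicity 1), λ = 10 (multiplicity 1), λ = 30 (multiplicity 1), λ = 68 (multiplicity 1), λ = 130 (multiplicity 1), λ = 222 (multiplicity 1)

image of 1: 0
image of x: 2x - 1
image of x^2: 10x^2 - 2x + 2
image of x^3: 30x^3 - 3x^2 + 6x - 3
image of x^4: 68x^4 - 4x^3 + 12x^2 - 12x + 4
image of x^5: 130x^5 - 5x^4 + 20x^3 - 30x^2 + 20x - 5
image of x^6: 222x^6 - 6x^5 + 30x^4 - 60x^3 + 60x^2 - 30x + 6
the matrix is upper triangular; its diagonal is (0, 2, 10, 30, 68, 130, 222)
for a triangular matrix the eigenvalues are the diagonal entries, with algebraic multiplicity their repetition count


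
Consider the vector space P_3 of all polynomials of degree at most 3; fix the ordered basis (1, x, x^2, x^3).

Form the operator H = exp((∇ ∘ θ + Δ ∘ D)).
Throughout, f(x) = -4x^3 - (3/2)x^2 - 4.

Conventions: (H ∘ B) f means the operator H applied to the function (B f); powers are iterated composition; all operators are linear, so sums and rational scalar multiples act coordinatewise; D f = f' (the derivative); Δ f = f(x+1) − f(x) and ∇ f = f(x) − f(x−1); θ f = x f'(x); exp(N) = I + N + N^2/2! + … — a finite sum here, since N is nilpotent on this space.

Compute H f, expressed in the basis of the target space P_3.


the image equals g(x) = -4x^3 - (75/2)x^2 - 66x - 49

order-1 term: -36x^2 + 6x - 24
order-2 term: -72x + 3
order-3 term: -24
the series for exp((∇ ∘ θ + Δ ∘ D)) f terminates at order 3
exp((∇ ∘ θ + Δ ∘ D)) f = -4x^3 - (75/2)x^2 - 66x - 49


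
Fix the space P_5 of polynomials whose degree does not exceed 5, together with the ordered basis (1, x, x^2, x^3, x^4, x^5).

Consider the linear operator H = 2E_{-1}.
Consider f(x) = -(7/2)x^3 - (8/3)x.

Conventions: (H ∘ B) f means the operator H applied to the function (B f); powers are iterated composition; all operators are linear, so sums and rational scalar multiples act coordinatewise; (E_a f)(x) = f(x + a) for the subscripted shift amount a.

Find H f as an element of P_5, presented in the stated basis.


g(x) = -7x^3 + 21x^2 - (79/3)x + 37/3

E_{-1} f = -(7/2)x^3 + (21/2)x^2 - (79/6)x + 37/6
(2E_{-1}) f = -7x^3 + 21x^2 - (79/3)x + 37/3


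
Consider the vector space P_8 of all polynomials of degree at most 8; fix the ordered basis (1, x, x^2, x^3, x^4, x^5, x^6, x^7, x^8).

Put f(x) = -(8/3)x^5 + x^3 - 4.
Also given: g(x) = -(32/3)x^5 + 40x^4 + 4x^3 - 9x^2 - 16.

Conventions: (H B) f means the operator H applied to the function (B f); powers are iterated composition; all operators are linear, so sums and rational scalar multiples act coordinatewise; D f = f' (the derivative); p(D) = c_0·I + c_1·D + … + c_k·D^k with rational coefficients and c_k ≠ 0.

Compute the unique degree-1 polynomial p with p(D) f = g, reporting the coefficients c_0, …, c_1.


c_0 = 4, c_1 = -3

D^0 f = -(8/3)x^5 + x^3 - 4
D^1 f = -(40/3)x^4 + 3x^2
matching coefficients of g against c_0 f + c_1 Df + … from the top degree down determines the c_i
solution: c_0 = 4, c_1 = -3


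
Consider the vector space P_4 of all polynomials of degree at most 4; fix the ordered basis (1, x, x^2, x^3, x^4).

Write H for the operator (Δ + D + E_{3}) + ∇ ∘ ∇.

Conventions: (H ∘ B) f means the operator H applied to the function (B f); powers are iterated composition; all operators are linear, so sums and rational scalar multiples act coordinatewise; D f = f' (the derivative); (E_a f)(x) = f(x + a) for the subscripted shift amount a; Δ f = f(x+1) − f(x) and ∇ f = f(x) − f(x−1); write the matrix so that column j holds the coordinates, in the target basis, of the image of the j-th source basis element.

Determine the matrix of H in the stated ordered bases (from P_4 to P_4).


image of 1: 1
image of x: x + 5
image of x^2: x^2 + 10x + 12
image of x^3: x^3 + 15x^2 + 36x + 22
image of x^4: x^4 + 20x^3 + 72x^2 + 88x + 96
each image's coordinates form column j of the matrix

the matrix is [[1, 5, 12, 22, 96]; [0, 1, 10, 36, 88]; [0, 0, 1, 15, 72]; [0, 0, 0, 1, 20]; [0, 0, 0, 0, 1]] (rows listed top to bottom)


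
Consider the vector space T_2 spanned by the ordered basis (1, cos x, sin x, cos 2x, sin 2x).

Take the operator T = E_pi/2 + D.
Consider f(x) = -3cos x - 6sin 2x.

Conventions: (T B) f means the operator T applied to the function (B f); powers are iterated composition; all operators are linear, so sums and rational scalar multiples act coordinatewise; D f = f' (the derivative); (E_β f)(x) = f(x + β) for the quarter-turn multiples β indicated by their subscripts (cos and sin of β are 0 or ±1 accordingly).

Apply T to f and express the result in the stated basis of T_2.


the image equals g(x) = 6sin x - 12cos 2x + 6sin 2x

E_pi/2 f = 3sin x + 6sin 2x
D f = 3sin x - 12cos 2x
(E_pi/2 + D) f = 6sin x - 12cos 2x + 6sin 2x


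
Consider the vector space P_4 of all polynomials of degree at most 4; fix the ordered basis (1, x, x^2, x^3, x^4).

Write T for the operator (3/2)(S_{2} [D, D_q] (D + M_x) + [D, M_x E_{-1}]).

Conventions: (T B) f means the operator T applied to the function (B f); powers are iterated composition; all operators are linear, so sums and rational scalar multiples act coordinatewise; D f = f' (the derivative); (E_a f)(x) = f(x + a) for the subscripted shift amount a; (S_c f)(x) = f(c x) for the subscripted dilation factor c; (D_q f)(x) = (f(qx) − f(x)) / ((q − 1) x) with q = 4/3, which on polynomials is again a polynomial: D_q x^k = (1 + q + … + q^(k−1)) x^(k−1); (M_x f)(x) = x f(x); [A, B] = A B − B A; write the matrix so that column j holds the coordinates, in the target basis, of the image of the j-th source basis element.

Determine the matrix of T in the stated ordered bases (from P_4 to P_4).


the matrix is [[3/2, -1, 3/2, 0, 3/2]; [0, 3/2, 2/3, 9/2, 26/3]; [0, 0, 3/2, 27/2, 9]; [0, 0, 0, 3/2, 1834/27]; [0, 0, 0, 0, 3/2]] (rows listed top to bottom)

image of 1: 3/2
image of x: (3/2)x - 1
image of x^2: (3/2)x^2 + (2/3)x + 3/2
image of x^3: (3/2)x^3 + (27/2)x^2 + (9/2)x
image of x^4: (3/2)x^4 + (1834/27)x^3 + 9x^2 + (26/3)x + 3/2
each image's coordinates form column j of the matrix


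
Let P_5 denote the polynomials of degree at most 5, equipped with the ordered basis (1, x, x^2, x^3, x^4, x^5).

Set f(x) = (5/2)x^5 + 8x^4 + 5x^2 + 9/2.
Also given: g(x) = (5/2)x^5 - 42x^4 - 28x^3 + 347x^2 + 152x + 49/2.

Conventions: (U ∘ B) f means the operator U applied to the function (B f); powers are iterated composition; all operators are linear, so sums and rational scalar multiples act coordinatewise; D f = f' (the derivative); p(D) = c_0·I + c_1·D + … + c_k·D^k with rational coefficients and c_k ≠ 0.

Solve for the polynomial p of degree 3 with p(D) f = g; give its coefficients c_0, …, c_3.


D^0 f = (5/2)x^5 + 8x^4 + 5x^2 + 9/2
D^1 f = (25/2)x^4 + 32x^3 + 10x
D^2 f = 50x^3 + 96x^2 + 10
D^3 f = 150x^2 + 192x
matching coefficients of g against c_0 f + c_1 Df + … from the top degree down determines the c_i
solution: c_0 = 1, c_1 = -4, c_2 = 2, c_3 = 1

c_0 = 1, c_1 = -4, c_2 = 2, c_3 = 1


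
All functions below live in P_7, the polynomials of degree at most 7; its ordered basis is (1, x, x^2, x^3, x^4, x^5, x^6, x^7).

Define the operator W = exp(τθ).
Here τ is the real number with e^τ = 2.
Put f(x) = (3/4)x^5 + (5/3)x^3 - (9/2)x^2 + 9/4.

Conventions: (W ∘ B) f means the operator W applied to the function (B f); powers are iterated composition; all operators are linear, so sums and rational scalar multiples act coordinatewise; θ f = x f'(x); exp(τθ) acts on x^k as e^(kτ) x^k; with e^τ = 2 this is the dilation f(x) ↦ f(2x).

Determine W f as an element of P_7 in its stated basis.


g(x) = 24x^5 + (40/3)x^3 - 18x^2 + 9/4

exp(τθ) x^k = e^(kτ) x^k; with e^τ = 2 this sends x^k to 2^k x^k
x^2 ↦ 4 x^2
x^3 ↦ 8 x^3
x^5 ↦ 32 x^5
applying this coordinatewise to f: exp(τθ) f = 24x^5 + (40/3)x^3 - 18x^2 + 9/4


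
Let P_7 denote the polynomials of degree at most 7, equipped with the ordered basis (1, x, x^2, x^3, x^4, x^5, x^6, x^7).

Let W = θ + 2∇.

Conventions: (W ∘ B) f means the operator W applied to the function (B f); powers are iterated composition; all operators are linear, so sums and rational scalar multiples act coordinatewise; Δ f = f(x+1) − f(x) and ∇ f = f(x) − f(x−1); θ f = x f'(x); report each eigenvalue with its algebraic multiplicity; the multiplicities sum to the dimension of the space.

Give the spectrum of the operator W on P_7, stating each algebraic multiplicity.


image of 1: 0
image of x: x + 2
image of x^2: 2x^2 + 4x - 2
image of x^3: 3x^3 + 6x^2 - 6x + 2
image of x^4: 4x^4 + 8x^3 - 12x^2 + 8x - 2
image of x^5: 5x^5 + 10x^4 - 20x^3 + 20x^2 - 10x + 2
image of x^6: 6x^6 + 12x^5 - 30x^4 + 40x^3 - 30x^2 + 12x - 2
image of x^7: 7x^7 + 14x^6 - 42x^5 + 70x^4 - 70x^3 + 42x^2 - 14x + 2
the matrix is upper triangular; its diagonal is (0, 1, 2, 3, 4, 5, 6, 7)
for a triangular matrix the eigenvalues are the diagonal entries, with algebraic multiplicity their repetition count

λ = 0 (multiplicity 1), λ = 1 (multiplicity 1), λ = 2 (multiplicity 1), λ = 3 (multiplicity 1), λ = 4 (multiplicity 1), λ = 5 (multiplicity 1), λ = 6 (multiplicity 1), λ = 7 (multiplicity 1)


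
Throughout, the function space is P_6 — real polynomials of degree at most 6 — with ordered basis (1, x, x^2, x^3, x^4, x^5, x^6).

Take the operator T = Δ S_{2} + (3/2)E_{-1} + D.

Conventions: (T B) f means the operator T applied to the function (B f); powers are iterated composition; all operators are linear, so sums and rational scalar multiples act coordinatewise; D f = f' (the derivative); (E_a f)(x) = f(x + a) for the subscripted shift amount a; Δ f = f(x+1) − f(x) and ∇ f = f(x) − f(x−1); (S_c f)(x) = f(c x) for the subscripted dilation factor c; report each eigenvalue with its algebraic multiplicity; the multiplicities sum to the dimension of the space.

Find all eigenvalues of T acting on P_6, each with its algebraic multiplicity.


λ = 3/2 (multiplicity 7)

image of 1: 3/2
image of x: (3/2)x + 3/2
image of x^2: (3/2)x^2 + 7x + 11/2
image of x^3: (3/2)x^3 + (45/2)x^2 + (57/2)x + 13/2
image of x^4: (3/2)x^4 + 62x^3 + 105x^2 + 58x + 35/2
image of x^5: (3/2)x^5 + (315/2)x^4 + 335x^3 + 305x^2 + (335/2)x + 61/2
image of x^6: (3/2)x^6 + 381x^5 + (1965/2)x^4 + 1250x^3 + (1965/2)x^2 + 375x + 131/2
the matrix is upper triangular; its diagonal is (3/2, 3/2, 3/2, 3/2, 3/2, 3/2, 3/2)
for a triangular matrix the eigenvalues are the diagonal entries, with algebraic multiplicity their repetition count


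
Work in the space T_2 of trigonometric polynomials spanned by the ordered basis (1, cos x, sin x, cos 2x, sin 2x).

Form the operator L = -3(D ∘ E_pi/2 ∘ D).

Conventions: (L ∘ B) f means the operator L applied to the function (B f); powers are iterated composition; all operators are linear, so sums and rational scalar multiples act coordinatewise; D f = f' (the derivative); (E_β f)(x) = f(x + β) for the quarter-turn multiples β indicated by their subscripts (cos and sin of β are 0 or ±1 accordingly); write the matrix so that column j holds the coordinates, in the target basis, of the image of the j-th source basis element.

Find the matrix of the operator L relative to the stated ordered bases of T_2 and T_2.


image of 1: 0
image of cos x: -3sin x
image of sin x: 3cos x
image of cos 2x: -12cos 2x
image of sin 2x: -12sin 2x
each image's coordinates form column j of the matrix

the matrix is [[0, 0, 0, 0, 0]; [0, 0, 3, 0, 0]; [0, -3, 0, 0, 0]; [0, 0, 0, -12, 0]; [0, 0, 0, 0, -12]] (rows listed top to bottom)


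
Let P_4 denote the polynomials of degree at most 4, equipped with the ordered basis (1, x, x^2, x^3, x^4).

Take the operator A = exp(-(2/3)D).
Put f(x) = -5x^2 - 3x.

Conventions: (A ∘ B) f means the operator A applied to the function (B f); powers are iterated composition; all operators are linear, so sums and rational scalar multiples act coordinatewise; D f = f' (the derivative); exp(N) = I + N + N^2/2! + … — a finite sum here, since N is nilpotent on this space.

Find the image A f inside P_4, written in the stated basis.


order-1 term: (20/3)x + 2
order-2 term: -20/9
the series for exp(-(2/3)D) f terminates at order 2
exp(-(2/3)D) f = -5x^2 + (11/3)x - 2/9

the result is g(x) = -5x^2 + (11/3)x - 2/9


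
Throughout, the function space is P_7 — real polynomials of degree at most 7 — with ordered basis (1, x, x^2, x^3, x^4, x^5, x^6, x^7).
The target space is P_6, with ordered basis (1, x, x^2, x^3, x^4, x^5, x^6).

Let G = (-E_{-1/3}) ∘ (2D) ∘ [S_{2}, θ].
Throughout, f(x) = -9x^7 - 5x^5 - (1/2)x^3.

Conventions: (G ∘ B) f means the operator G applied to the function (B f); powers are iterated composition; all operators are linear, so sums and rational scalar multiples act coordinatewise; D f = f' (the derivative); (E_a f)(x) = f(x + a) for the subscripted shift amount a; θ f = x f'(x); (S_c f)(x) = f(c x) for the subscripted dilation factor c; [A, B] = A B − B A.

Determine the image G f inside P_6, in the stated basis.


θ f = -63x^7 - 25x^5 - (3/2)x^3
S_{2} θ f = -8064x^7 - 800x^5 - 12x^3
S_{2} f = -1152x^7 - 160x^5 - 4x^3
θ S_{2} f = -8064x^7 - 800x^5 - 12x^3
[S_{2}, θ] f = 0
D [S_{2}, θ] f = 0
(2D) [S_{2}, θ] f = 0
E_{-1/3} (2D) [S_{2}, θ] f = 0
(-E_{-1/3}) (2D) [S_{2}, θ] f = 0

g(x) = 0


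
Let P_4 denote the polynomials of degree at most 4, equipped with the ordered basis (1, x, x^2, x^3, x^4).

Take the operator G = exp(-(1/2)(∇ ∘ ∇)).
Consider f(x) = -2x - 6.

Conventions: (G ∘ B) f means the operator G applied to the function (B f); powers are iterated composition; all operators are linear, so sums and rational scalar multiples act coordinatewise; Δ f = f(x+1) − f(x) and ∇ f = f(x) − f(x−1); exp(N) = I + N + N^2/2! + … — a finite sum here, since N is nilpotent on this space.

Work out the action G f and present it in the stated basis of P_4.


the series for exp(-(1/2)(∇ ∘ ∇)) f terminates at order 0
exp(-(1/2)(∇ ∘ ∇)) f = -2x - 6

g(x) = -2x - 6


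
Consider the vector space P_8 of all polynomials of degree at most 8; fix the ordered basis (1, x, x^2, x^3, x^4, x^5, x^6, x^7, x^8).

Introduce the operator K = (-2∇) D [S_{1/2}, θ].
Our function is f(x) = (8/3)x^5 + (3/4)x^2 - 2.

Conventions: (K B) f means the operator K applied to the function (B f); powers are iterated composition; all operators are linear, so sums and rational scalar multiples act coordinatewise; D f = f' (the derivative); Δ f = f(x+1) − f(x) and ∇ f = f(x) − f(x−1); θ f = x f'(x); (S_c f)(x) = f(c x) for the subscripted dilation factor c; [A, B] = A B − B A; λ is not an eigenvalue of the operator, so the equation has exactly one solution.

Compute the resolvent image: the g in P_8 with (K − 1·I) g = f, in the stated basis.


write g with unknown coordinates in the stated basis and equate coefficients in (K − 1·I) g = f
solving from the highest basis element down gives g = -(8/3)x^5 - (3/4)x^2 + 2
check: K g = 0
so K g − 1·g = (8/3)x^5 + (3/4)x^2 - 2 = f ✓

the image equals g(x) = -(8/3)x^5 - (3/4)x^2 + 2


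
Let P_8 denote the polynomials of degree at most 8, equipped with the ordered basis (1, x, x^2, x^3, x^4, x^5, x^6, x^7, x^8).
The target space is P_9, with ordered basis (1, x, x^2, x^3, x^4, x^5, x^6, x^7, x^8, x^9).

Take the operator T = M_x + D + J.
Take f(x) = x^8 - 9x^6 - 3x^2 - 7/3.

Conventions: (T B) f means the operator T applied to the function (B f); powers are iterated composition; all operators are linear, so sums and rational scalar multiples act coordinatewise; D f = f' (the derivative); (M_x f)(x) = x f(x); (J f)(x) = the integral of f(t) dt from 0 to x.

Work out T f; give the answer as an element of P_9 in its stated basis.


M_x f = x^9 - 9x^7 - 3x^3 - (7/3)x
D f = 8x^7 - 54x^5 - 6x
J f = (1/9)x^9 - (9/7)x^7 - x^3 - (7/3)x
(M_x + D + J) f = (10/9)x^9 - (16/7)x^7 - 54x^5 - 4x^3 - (32/3)x

the result is g(x) = (10/9)x^9 - (16/7)x^7 - 54x^5 - 4x^3 - (32/3)x


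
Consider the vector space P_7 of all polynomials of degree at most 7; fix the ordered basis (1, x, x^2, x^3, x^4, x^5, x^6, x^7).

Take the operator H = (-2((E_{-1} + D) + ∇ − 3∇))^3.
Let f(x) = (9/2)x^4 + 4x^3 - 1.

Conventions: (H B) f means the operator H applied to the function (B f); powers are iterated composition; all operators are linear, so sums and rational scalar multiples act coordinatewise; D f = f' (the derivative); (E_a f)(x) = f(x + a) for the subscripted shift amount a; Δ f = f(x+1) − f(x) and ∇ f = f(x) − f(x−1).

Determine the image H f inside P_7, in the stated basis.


E_{-1} f = (9/2)x^4 - 14x^3 + 15x^2 - 6x - 1/2
D f = 18x^3 + 12x^2
(E_{-1} + D) f = (9/2)x^4 + 4x^3 + 27x^2 - 6x - 1/2
∇ f = 18x^3 - 15x^2 + 6x - 1/2
∇ f = 18x^3 - 15x^2 + 6x - 1/2
(-3∇) f = -54x^3 + 45x^2 - 18x + 3/2
((E_{-1} + D) + ∇ − 3∇) f = (9/2)x^4 - 32x^3 + 57x^2 - 18x + 1/2
(-2((E_{-1} + D) + ∇ − 3∇)) f = -9x^4 + 64x^3 - 114x^2 + 36x - 1
E_{-1} (-2((E_{-1} + D) + ∇ − 3∇)) f = -9x^4 + 100x^3 - 360x^2 + 492x - 224
D (-2((E_{-1} + D) + ∇ − 3∇)) f = -36x^3 + 192x^2 - 228x + 36
(E_{-1} + D) (-2((E_{-1} + D) + ∇ − 3∇)) f = -9x^4 + 64x^3 - 168x^2 + 264x - 188
∇ (-2((E_{-1} + D) + ∇ − 3∇)) f = -36x^3 + 246x^2 - 456x + 223
∇ (-2((E_{-1} + D) + ∇ − 3∇)) f = -36x^3 + 246x^2 - 456x + 223
(-3∇) (-2((E_{-1} + D) + ∇ − 3∇)) f = 108x^3 - 738x^2 + 1368x - 669
((E_{-1} + D) + ∇ − 3∇) (-2((E_{-1} + D) + ∇ − 3∇)) f = -9x^4 + 136x^3 - 660x^2 + 1176x - 634
(-2((E_{-1} + D) + ∇ − 3∇)) (-2((E_{-1} + D) + ∇ − 3∇)) f = 18x^4 - 272x^3 + 1320x^2 - 2352x + 1268
E_{-1} (-2((E_{-1} + D) + ∇ − 3∇)) (-2((E_{-1} + D) + ∇ − 3∇)) f = 18x^4 - 344x^3 + 2244x^2 - 5880x + 5230
D (-2((E_{-1} + D) + ∇ − 3∇)) (-2((E_{-1} + D) + ∇ − 3∇)) f = 72x^3 - 816x^2 + 2640x - 2352
(E_{-1} + D) (-2((E_{-1} + D) + ∇ − 3∇)) (-2((E_{-1} + D) + ∇ − 3∇)) f = 18x^4 - 272x^3 + 1428x^2 - 3240x + 2878
∇ (-2((E_{-1} + D) + ∇ − 3∇)) (-2((E_{-1} + D) + ∇ − 3∇)) f = 72x^3 - 924x^2 + 3528x - 3962
∇ (-2((E_{-1} + D) + ∇ − 3∇)) (-2((E_{-1} + D) + ∇ − 3∇)) f = 72x^3 - 924x^2 + 3528x - 3962
(-3∇) (-2((E_{-1} + D) + ∇ − 3∇)) (-2((E_{-1} + D) + ∇ − 3∇)) f = -216x^3 + 2772x^2 - 10584x + 11886
((E_{-1} + D) + ∇ − 3∇) (-2((E_{-1} + D) + ∇ − 3∇)) (-2((E_{-1} + D) + ∇ − 3∇)) f = 18x^4 - 416x^3 + 3276x^2 - 10296x + 10802
(-2((E_{-1} + D) + ∇ − 3∇)) (-2((E_{-1} + D) + ∇ − 3∇)) (-2((E_{-1} + D) + ∇ − 3∇)) f = -36x^4 + 832x^3 - 6552x^2 + 20592x - 21604

g(x) = -36x^4 + 832x^3 - 6552x^2 + 20592x - 21604


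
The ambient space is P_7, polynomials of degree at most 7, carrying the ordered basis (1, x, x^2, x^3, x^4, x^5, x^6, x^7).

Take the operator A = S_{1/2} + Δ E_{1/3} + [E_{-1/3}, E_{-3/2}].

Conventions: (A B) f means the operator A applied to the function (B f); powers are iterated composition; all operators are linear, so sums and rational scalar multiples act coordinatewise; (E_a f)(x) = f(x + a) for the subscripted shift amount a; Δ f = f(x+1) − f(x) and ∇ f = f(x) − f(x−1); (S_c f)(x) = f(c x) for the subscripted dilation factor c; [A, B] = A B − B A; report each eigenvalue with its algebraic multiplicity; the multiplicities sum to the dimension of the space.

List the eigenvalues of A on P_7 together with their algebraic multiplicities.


λ = 1/128 (multiplicity 1), λ = 1/64 (multiplicity 1), λ = 1/32 (multiplicity 1), λ = 1/16 (multiplicity 1), λ = 1/8 (multiplicity 1), λ = 1/4 (multiplicity 1), λ = 1/2 (multiplicity 1), λ = 1 (multiplicity 1)

image of 1: 1
image of x: (1/2)x + 1
image of x^2: (1/4)x^2 + 2x + 5/3
image of x^3: (1/8)x^3 + 3x^2 + 5x + 7/3
image of x^4: (1/16)x^4 + 4x^3 + 10x^2 + (28/3)x + 85/27
image of x^5: (1/32)x^5 + 5x^4 + (50/3)x^3 + (70/3)x^2 + (425/27)x + 341/81
image of x^6: (1/64)x^6 + 6x^5 + 25x^4 + (140/3)x^3 + (425/9)x^2 + (682/27)x + 455/81
image of x^7: (1/128)x^7 + 7x^6 + 35x^5 + (245/3)x^4 + (2975/27)x^3 + (2387/27)x^2 + (3185/81)x + 5461/729
the matrix is upper triangular; its diagonal is (1, 1/2, 1/4, 1/8, 1/16, 1/32, 1/64, 1/128)
for a triangular matrix the eigenvalues are the diagonal entries, with algebraic multiplicity their repetition count


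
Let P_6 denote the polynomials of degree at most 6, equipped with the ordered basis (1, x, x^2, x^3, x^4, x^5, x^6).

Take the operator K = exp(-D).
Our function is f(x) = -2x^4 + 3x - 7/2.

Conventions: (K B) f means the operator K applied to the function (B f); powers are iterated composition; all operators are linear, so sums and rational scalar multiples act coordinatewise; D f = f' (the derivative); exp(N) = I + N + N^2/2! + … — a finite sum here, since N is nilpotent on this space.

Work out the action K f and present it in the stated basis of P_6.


order-1 term: 8x^3 - 3
order-2 term: -12x^2
order-3 term: 8x
order-4 term: -2
the series for exp(-D) f terminates at order 4
exp(-D) f = -2x^4 + 8x^3 - 12x^2 + 11x - 17/2

g(x) = -2x^4 + 8x^3 - 12x^2 + 11x - 17/2


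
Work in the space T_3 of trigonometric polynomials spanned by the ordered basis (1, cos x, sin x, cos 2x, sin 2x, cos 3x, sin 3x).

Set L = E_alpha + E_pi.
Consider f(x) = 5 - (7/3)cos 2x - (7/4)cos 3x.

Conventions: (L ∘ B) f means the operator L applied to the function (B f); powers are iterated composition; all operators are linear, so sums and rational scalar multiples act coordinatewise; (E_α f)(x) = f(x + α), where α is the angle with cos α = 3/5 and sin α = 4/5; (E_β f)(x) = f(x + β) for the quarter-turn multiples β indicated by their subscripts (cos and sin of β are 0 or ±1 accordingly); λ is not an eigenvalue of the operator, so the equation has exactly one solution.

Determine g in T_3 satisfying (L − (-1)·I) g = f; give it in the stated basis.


write g with unknown coordinates in the stated basis and equate coefficients in (L − (-1)·I) g = f
solving from the highest basis element down gives g = 5/3 - (301/291)cos 2x - (56/97)sin 2x + (819/500)cos 3x - (77/125)sin 3x
check: L g = 10/3 - (126/97)cos 2x + (56/97)sin 2x - (847/250)cos 3x + (77/125)sin 3x
so L g − (-1)·g = 5 - (7/3)cos 2x - (7/4)cos 3x = f ✓

the result is g(x) = 5/3 - (301/291)cos 2x - (56/97)sin 2x + (819/500)cos 3x - (77/125)sin 3x
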